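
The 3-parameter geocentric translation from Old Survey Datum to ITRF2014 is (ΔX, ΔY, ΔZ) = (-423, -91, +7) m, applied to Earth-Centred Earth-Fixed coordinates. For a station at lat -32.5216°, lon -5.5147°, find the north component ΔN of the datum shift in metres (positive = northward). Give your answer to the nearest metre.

At φ = -32.5216°, λ = -5.5147°: sin φ = -0.537618, cos φ = 0.843189, sin λ = -0.096101, cos λ = 0.995372.
ΔN = −sin φ cos λ·ΔX − sin φ sin λ·ΔY + cos φ·ΔZ = −(-0.537618)(0.995372)(-423) − (-0.537618)(-0.096101)(-91) + (0.843189)(7) = -215.76 m.

ΔN = -216 m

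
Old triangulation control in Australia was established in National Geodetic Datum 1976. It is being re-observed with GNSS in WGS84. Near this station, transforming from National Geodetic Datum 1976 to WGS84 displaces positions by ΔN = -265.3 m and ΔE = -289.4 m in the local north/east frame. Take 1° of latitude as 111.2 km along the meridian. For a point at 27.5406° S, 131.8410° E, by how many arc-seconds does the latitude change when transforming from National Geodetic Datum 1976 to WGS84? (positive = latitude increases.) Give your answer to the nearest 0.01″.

1° of latitude = 111.2 km, so Δφ = -265.3 / 111200 = -0.0023858° = -8.589″.

Δφ = -8.59″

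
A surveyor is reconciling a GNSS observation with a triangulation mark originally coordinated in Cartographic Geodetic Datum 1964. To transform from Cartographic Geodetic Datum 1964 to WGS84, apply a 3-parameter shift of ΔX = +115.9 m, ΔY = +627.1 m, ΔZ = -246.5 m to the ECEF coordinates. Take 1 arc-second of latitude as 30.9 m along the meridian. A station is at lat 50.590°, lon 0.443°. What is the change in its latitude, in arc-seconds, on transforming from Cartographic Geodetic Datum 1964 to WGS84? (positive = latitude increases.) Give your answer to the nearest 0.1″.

sin φ = 0.772623, cos φ = 0.634865, sin λ = 0.007732, cos λ = 0.999970.
North component: ΔN = −sin φ cos λ·ΔX − sin φ sin λ·ΔY + cos φ·ΔZ = −(0.772623)(0.999970)(115.9) − (0.772623)(0.007732)(627.1) + (0.634865)(-246.5) = -249.78 m.
1° of latitude spans 3600 × 30.90 = 111240 m, so Δφ = -249.78 / 111240 × 3600 = -8.084″.

Δφ = -8.1″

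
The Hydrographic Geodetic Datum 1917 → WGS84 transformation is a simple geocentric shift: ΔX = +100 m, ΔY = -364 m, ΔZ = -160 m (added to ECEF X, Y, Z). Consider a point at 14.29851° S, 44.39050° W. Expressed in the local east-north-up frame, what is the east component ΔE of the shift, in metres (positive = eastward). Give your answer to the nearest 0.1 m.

The local east axis at (φ, λ) is (−sin λ, cos λ, 0), so ΔE = −sin(-44.39050°)·100 + cos(-44.39050°)·(-364) = -190.16 m.

ΔE = -190.2 m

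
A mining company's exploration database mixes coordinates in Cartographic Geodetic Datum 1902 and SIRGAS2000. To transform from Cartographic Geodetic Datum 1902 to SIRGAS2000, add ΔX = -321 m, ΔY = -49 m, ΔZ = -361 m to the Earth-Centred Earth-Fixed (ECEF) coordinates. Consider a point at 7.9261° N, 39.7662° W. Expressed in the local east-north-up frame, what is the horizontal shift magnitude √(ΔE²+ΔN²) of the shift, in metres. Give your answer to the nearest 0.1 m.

The local east axis at (φ, λ) is (−sin λ, cos λ, 0), so ΔE = −sin(-39.7662°)·(-321) + cos(-39.7662°)·(-49) = -242.99 m.
The local north axis is (−sin φ cos λ, −sin φ sin λ, cos φ), giving ΔN = 34.024 − 4.322 − 357.551 = -327.85 m.
Horizontal magnitude = √(ΔE² + ΔN²) = √((-242.99)² + (-327.85)²) = 408.08 m.

408.1 m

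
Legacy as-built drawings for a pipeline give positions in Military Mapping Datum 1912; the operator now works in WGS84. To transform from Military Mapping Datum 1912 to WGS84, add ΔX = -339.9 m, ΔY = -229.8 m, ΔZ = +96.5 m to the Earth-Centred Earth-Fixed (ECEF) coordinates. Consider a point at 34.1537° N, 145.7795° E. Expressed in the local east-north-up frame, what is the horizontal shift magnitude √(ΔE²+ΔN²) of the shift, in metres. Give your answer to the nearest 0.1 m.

The local east axis at (φ, λ) is (−sin λ, cos λ, 0), so ΔE = −sin(145.7795°)·(-339.9) + cos(145.7795°)·(-229.8) = 381.17 m.
The local north axis is (−sin φ cos λ, −sin φ sin λ, cos φ), giving ΔN = -157.789 + 72.554 + 79.857 = -5.38 m.
Horizontal magnitude = √(ΔE² + ΔN²) = √(381.17² + (-5.38)²) = 381.21 m.

381.2 m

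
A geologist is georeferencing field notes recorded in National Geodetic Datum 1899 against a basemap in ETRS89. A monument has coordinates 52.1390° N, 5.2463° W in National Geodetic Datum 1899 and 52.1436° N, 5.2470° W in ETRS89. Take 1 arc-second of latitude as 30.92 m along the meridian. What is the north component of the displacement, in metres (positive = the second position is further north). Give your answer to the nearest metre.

Δφ = 52.1436° − 52.1390° = +0.0046°; Δλ = -5.2470° − -5.2463° = -0.0007°.
1° of latitude = 3600 × 30.92 = 111312 m.
ΔN = Δφ × 111312 = 512.0 m; ΔE = Δλ × 111312 × cos(52.1390°) = -0.0007 × 111312 × 0.613748 = -47.8 m.

ΔN = 512 m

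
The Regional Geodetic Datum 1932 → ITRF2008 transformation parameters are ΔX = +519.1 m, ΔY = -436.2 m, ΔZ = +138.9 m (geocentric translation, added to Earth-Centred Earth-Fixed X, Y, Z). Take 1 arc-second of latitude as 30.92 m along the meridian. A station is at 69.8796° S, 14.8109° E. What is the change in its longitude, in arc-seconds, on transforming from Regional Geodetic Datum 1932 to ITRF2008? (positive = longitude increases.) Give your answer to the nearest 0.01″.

sin φ = -0.938972, cos φ = 0.343994, sin λ = 0.255630, cos λ = 0.966775.
East component: ΔE = −sin λ·ΔX + cos λ·ΔY = −(0.255630)(519.1) + (0.966775)(-436.2) = -554.40 m.
1° of latitude spans 3600 × 30.92 = 111312 m; at latitude φ, 1° of longitude spans that × cos φ = 38290.7 m, so Δλ = -554.40 / 38290.7 × 3600 = -52.124″.

Δλ = -52.12″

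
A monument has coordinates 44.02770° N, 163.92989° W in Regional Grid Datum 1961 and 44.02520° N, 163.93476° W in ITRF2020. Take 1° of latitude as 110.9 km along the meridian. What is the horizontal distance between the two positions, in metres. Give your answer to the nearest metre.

Δφ = 44.02520° − 44.02770° = -0.00250°; Δλ = -163.93476° − -163.92989° = -0.00487°.
ΔN = Δφ × 110900 = -277.3 m; ΔE = Δλ × 110900 × cos(44.02770°) = -0.00487 × 110900 × 0.719004 = -388.3 m.
Distance = √(ΔE² + ΔN²) = √((-388.3)² + (-277.3)²) = 477.1 m.

477 m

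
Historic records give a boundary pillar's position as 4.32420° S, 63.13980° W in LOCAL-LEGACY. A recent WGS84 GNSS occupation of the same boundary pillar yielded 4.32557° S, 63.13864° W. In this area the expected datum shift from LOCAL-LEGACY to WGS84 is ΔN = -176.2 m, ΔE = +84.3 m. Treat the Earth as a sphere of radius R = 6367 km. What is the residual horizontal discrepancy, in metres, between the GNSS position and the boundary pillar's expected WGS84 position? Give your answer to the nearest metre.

50 m

Observed coordinate differences: Δφ = -0.00137°, Δλ = +0.00116°.
Converting to metres (1° lat = 111125 m, cos φ = 0.997153): observed ΔN = -152.2 m, observed ΔE = 128.5 m.
Subtracting the expected shift leaves a residual of -152.2 − (-176.2) = 24.0 m north and 128.5 − (84.3) = 44.2 m east.
Residual distance = √(24.0² + 44.2²) = 50.3 m.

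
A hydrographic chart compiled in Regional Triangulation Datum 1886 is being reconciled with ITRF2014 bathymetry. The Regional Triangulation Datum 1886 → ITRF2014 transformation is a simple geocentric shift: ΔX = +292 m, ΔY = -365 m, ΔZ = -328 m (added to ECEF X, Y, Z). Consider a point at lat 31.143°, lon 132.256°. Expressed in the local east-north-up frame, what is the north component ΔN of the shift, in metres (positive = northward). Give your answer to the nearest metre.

ΔN = -39 m

At φ = 31.143°, λ = 132.256°: sin φ = 0.517176, cos φ = 0.855879, sin λ = 0.740148, cos λ = -0.672444.
ΔN = −sin φ cos λ·ΔX − sin φ sin λ·ΔY + cos φ·ΔZ = −(0.517176)(-0.672444)(292) − (0.517176)(0.740148)(-365) + (0.855879)(-328) = -39.46 m.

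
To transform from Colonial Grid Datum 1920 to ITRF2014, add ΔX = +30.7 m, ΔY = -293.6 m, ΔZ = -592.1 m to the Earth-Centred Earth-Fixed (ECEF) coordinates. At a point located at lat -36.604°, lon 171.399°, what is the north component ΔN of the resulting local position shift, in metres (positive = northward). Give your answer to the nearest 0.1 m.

At φ = -36.604°, λ = 171.399°: sin φ = -0.596281, cos φ = 0.802776, sin λ = 0.149553, cos λ = -0.988754.
ΔN = −sin φ cos λ·ΔX − sin φ sin λ·ΔY + cos φ·ΔZ = −(-0.596281)(-0.988754)(30.7) − (-0.596281)(0.149553)(-293.6) + (0.802776)(-592.1) = -519.61 m.

ΔN = -519.6 m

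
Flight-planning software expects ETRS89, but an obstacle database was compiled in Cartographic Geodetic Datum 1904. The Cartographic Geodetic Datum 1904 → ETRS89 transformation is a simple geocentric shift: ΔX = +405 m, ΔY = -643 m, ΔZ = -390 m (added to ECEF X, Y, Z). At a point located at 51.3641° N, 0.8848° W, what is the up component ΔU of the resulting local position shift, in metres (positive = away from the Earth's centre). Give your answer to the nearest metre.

At φ = 51.3641°, λ = -0.8848°: sin φ = 0.781129, cos φ = 0.624369, sin λ = -0.015442, cos λ = 0.999881.
ΔU = cos φ cos λ·ΔX + cos φ sin λ·ΔY + sin φ·ΔZ = (0.624369)(0.999881)(405) + (0.624369)(-0.015442)(-643) + (0.781129)(-390) = -45.60 m.

ΔU = -46 m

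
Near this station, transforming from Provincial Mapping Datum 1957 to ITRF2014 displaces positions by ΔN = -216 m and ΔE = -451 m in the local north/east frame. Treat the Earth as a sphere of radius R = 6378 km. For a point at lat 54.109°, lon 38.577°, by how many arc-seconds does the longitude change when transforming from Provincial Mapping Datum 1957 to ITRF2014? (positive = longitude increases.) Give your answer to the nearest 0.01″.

Δλ = -24.88″

At latitude 54.109°, cos φ = 0.586245.
One radian of longitude at latitude φ spans R cos φ, so Δλ = ΔE / (R cos φ) = -451.0 / (6378000 × 0.586245) = -1.2062e-04 rad = -24.879″.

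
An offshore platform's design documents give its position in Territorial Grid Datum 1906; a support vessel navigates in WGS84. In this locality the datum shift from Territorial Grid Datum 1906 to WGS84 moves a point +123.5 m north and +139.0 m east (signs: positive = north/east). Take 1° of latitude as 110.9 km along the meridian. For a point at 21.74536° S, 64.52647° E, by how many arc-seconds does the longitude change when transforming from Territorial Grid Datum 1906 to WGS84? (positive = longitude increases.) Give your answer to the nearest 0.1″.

Δλ = 4.9″

At latitude -21.74536°, cos φ = 0.928840.
1° of longitude at this latitude = 110.9 × cos φ = 103.01 km, so Δλ = 139.0 / 103008.3 = 0.0013494° = 4.858″.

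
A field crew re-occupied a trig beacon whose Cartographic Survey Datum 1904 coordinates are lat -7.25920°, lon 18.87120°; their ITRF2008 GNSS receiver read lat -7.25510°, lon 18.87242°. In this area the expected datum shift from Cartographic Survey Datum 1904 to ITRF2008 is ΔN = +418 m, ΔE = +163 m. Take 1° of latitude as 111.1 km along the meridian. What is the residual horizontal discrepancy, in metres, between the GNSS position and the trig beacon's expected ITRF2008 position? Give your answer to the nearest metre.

Observed coordinate differences: Δφ = +0.00410°, Δλ = +0.00122°.
Converting to metres (1° lat = 111100 m, cos φ = 0.991985): observed ΔN = 455.5 m, observed ΔE = 134.5 m.
Subtracting the expected shift leaves a residual of 455.5 − (418) = 37.5 m north and 134.5 − (163) = -28.5 m east.
Residual distance = √(37.5² + (-28.5)²) = 47.1 m.

47 m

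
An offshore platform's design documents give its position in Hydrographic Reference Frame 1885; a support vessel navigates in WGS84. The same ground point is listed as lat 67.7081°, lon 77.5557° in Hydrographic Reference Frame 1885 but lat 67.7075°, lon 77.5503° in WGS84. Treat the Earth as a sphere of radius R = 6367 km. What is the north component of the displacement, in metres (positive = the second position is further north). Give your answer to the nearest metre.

Δφ = 67.7075° − 67.7081° = -0.0006°; Δλ = 77.5503° − 77.5557° = -0.0054°.
1° along a meridian = πR/180 = 111125 m.
ΔN = Δφ × 111125 = -66.7 m; ΔE = Δλ × 111125 × cos(67.7081°) = -0.0054 × 111125 × 0.379325 = -227.6 m.

ΔN = -67 m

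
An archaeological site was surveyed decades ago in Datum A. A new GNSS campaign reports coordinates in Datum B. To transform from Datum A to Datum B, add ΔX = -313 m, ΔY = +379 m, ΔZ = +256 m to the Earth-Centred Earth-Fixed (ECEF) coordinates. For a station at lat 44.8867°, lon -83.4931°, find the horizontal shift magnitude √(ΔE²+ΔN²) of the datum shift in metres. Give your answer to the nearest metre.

543 m

The local east axis at (φ, λ) is (−sin λ, cos λ, 0), so ΔE = −sin(-83.4931°)·(-313) + cos(-83.4931°)·379 = -268.03 m.
The local north axis is (−sin φ cos λ, −sin φ sin λ, cos φ), giving ΔN = 25.031 + 265.740 + 181.377 = 472.15 m.
Horizontal magnitude = √(ΔE² + ΔN²) = √((-268.03)² + 472.15²) = 542.92 m.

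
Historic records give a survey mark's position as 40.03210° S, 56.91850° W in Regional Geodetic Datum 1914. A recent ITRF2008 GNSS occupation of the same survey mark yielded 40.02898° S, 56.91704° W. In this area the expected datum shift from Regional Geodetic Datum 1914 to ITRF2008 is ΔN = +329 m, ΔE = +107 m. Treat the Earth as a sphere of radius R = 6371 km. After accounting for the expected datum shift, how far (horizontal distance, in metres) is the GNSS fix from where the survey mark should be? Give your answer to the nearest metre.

25 m

Observed coordinate differences: Δφ = +0.00312°, Δλ = +0.00146°.
Converting to metres (1° lat = 111195 m, cos φ = 0.765684): observed ΔN = 346.9 m, observed ΔE = 124.3 m.
Subtracting the expected shift leaves a residual of 346.9 − (329) = 17.9 m north and 124.3 − (107) = 17.3 m east.
Residual distance = √(17.9² + 17.3²) = 24.9 m.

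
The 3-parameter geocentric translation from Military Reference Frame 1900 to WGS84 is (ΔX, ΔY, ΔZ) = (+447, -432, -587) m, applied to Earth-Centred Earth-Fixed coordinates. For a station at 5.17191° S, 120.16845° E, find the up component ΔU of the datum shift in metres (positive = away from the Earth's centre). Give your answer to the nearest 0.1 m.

The local up (radial) axis is (cos φ cos λ, cos φ sin λ, sin φ), giving ΔU = -223.723 − 371.966 + 52.915 = -542.77 m.

ΔU = -542.8 m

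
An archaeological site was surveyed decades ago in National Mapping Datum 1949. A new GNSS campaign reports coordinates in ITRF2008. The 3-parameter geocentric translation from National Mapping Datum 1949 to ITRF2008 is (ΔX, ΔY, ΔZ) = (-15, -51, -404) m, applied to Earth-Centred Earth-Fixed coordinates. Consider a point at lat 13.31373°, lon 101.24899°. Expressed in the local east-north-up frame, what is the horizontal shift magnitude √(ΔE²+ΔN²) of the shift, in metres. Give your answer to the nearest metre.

383 m

At φ = 13.31373°, λ = 101.24899°: sin φ = 0.230283, cos φ = 0.973124, sin λ = 0.980789, cos λ = -0.195073.
ΔE = −sin λ·ΔX + cos λ·ΔY = −(0.980789)·(-15) + (-0.195073)·(-51) = 24.66 m.
ΔN = −sin φ cos λ·ΔX − sin φ sin λ·ΔY + cos φ·ΔZ = −(0.230283)(-0.195073)(-15) − (0.230283)(0.980789)(-51) + (0.973124)(-404) = -382.30 m.
Horizontal magnitude = √(ΔE² + ΔN²) = √(24.66² + (-382.30)²) = 383.09 m.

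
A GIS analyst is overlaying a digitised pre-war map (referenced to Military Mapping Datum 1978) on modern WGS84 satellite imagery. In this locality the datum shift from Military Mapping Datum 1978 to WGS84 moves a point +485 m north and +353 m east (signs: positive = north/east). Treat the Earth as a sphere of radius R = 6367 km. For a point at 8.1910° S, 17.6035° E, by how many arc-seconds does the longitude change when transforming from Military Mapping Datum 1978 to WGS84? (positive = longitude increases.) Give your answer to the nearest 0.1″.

At latitude -8.1910°, cos φ = 0.989799.
One radian of longitude at latitude φ spans R cos φ, so Δλ = ΔE / (R cos φ) = 353.0 / (6367000 × 0.989799) = 5.6014e-05 rad = 11.554″.

Δλ = 11.6″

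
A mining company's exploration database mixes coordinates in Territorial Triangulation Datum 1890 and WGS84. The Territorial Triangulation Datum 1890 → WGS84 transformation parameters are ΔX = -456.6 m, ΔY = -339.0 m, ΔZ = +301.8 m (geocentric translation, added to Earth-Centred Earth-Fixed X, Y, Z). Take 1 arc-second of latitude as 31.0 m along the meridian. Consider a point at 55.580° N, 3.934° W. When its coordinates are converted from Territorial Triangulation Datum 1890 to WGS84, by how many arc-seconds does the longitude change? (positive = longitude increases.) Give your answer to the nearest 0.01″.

Δλ = -21.09″

sin φ = 0.824916, cos φ = 0.565255, sin λ = -0.068607, cos λ = 0.997644.
East component: ΔE = −sin λ·ΔX + cos λ·ΔY = −(-0.068607)(-456.6) + (0.997644)(-339.0) = -369.53 m.
1° of latitude spans 3600 × 31.00 = 111600 m; at latitude φ, 1° of longitude spans that × cos φ = 63082.5 m, so Δλ = -369.53 / 63082.5 × 3600 = -21.088″.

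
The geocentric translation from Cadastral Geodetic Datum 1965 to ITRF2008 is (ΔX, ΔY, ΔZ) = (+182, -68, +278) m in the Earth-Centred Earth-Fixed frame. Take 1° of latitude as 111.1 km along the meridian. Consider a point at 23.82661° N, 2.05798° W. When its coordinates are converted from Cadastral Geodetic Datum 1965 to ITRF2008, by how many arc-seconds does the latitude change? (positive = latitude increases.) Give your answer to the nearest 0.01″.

Δφ = 5.83″

sin φ = 0.403970, cos φ = 0.914772, sin λ = -0.035911, cos λ = 0.999355.
North component: ΔN = −sin φ cos λ·ΔX − sin φ sin λ·ΔY + cos φ·ΔZ = −(0.403970)(0.999355)(182) − (0.403970)(-0.035911)(-68) + (0.914772)(278) = 179.85 m.
1° of latitude spans 111100 m, so Δφ = 179.85 / 111100 × 3600 = 5.828″.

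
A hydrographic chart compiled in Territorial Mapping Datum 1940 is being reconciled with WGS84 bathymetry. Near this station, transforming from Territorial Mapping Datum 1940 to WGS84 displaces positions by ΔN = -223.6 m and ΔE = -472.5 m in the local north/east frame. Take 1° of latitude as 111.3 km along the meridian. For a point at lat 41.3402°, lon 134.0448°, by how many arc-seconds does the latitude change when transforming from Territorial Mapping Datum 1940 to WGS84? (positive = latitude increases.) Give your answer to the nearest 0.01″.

1° of latitude = 111.3 km, so Δφ = -223.6 / 111300 = -0.0020090° = -7.232″.

Δφ = -7.23″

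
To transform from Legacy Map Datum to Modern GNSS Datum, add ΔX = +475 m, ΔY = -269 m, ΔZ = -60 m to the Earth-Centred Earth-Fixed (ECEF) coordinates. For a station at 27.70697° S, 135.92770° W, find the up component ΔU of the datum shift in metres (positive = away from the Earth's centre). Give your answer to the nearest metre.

ΔU = -109 m

At φ = -27.70697°, λ = -135.92770°: sin φ = -0.464950, cos φ = 0.885337, sin λ = -0.695566, cos λ = -0.718463.
ΔU = cos φ cos λ·ΔX + cos φ sin λ·ΔY + sin φ·ΔZ = (0.885337)(-0.718463)(475) + (0.885337)(-0.695566)(-269) + (-0.464950)(-60) = -108.59 m.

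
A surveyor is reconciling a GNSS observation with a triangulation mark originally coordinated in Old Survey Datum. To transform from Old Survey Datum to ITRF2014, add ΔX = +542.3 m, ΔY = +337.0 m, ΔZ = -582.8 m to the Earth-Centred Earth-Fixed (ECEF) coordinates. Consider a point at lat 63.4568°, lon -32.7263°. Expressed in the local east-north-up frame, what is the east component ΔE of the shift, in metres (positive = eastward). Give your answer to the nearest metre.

The local east axis at (φ, λ) is (−sin λ, cos λ, 0), so ΔE = −sin(-32.7263°)·542.3 + cos(-32.7263°)·337.0 = 576.69 m.

ΔE = 577 m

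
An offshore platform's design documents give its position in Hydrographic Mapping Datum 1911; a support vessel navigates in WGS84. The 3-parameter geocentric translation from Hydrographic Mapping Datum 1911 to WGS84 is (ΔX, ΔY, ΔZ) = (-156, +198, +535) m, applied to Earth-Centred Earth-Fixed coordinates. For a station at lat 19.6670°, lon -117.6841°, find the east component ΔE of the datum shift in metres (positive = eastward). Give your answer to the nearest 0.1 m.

At φ = 19.6670°, λ = -117.6841°: sin φ = 0.336553, cos φ = 0.941665, sin λ = -0.885523, cos λ = -0.464596.
ΔE = −sin λ·ΔX + cos λ·ΔY = −(-0.885523)·(-156) + (-0.464596)·(198) = -230.13 m.

ΔE = -230.1 m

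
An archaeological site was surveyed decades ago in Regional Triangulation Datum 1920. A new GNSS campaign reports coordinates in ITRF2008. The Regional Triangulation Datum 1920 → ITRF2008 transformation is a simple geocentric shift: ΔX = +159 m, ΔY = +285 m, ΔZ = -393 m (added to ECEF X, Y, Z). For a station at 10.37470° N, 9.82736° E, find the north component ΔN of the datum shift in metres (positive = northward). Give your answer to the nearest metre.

ΔN = -424 m

At φ = 10.37470°, λ = 9.82736°: sin φ = 0.180085, cos φ = 0.983651, sin λ = 0.170680, cos λ = 0.985327.
ΔN = −sin φ cos λ·ΔX − sin φ sin λ·ΔY + cos φ·ΔZ = −(0.180085)(0.985327)(159) − (0.180085)(0.170680)(285) + (0.983651)(-393) = -423.55 m.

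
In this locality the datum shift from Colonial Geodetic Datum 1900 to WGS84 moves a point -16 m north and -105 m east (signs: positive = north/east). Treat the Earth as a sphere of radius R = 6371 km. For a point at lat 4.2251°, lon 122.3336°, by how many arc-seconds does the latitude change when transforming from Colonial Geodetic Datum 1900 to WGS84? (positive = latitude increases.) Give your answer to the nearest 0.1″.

On a sphere of radius R, 1 rad of latitude = R, so Δφ = ΔN / R = -16.0 / 6371000 = -2.5114e-06 rad = -0.518″.

Δφ = -0.5″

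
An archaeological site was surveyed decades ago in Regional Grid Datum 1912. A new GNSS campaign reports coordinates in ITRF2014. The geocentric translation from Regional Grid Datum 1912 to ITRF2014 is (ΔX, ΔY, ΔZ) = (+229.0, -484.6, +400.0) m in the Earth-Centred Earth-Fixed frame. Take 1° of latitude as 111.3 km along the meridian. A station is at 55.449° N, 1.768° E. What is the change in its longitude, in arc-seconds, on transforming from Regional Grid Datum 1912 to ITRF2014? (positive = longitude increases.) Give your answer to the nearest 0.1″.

Δλ = -28.0″

sin φ = 0.823622, cos φ = 0.567140, sin λ = 0.030853, cos λ = 0.999524.
East component: ΔE = −sin λ·ΔX + cos λ·ΔY = −(0.030853)(229.0) + (0.999524)(-484.6) = -491.43 m.
1° of latitude spans 111300 m; at latitude φ, 1° of longitude spans that × cos φ = 63122.6 m, so Δλ = -491.43 / 63122.6 × 3600 = -28.027″.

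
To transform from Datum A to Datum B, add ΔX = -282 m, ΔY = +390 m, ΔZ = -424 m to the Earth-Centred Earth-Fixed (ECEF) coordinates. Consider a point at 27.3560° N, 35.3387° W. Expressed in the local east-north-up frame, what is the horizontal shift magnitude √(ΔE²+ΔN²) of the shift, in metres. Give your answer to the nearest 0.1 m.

At φ = 27.3560°, λ = -35.3387°: sin φ = 0.459518, cos φ = 0.888169, sin λ = -0.578409, cos λ = 0.815747.
ΔE = −sin λ·ΔX + cos λ·ΔY = −(-0.578409)·(-282) + (0.815747)·(390) = 155.03 m.
ΔN = −sin φ cos λ·ΔX − sin φ sin λ·ΔY + cos φ·ΔZ = −(0.459518)(0.815747)(-282) − (0.459518)(-0.578409)(390) + (0.888169)(-424) = -167.22 m.
Horizontal magnitude = √(ΔE² + ΔN²) = √(155.03² + (-167.22)²) = 228.03 m.

228.0 m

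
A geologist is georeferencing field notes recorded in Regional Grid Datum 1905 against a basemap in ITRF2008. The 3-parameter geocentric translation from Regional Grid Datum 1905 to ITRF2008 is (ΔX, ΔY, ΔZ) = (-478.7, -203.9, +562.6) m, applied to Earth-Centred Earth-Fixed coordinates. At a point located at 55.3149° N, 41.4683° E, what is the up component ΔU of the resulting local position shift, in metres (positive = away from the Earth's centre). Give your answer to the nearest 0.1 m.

At φ = 55.3149°, λ = 41.4683°: sin φ = 0.822292, cos φ = 0.569066, sin λ = 0.662206, cos λ = 0.749322.
ΔU = cos φ cos λ·ΔX + cos φ sin λ·ΔY + sin φ·ΔZ = (0.569066)(0.749322)(-478.7) + (0.569066)(0.662206)(-203.9) + (0.822292)(562.6) = 181.66 m.

ΔU = 181.7 m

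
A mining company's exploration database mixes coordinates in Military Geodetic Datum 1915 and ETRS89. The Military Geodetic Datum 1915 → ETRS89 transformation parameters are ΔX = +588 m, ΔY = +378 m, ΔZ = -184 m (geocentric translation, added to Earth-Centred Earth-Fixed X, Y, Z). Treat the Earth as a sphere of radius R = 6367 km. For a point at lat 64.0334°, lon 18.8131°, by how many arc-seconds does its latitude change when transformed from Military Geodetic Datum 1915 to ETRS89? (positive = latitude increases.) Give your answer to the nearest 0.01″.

sin φ = 0.899049, cos φ = 0.437847, sin λ = 0.322482, cos λ = 0.946576.
North component: ΔN = −sin φ cos λ·ΔX − sin φ sin λ·ΔY + cos φ·ΔZ = −(0.899049)(0.946576)(588) − (0.899049)(0.322482)(378) + (0.437847)(-184) = -690.56 m.
1° of latitude spans πR/180 = 111125 m, so Δφ = -690.56 / 111125 × 3600 = -22.371″.

Δφ = -22.37″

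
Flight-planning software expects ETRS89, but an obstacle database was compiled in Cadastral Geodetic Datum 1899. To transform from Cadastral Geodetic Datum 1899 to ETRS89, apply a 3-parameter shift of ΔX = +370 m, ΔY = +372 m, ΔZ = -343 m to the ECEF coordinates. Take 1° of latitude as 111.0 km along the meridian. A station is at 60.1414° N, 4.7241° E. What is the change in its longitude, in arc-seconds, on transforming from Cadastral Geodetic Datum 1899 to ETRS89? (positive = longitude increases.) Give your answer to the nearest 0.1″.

sin φ = 0.867257, cos φ = 0.497861, sin λ = 0.082358, cos λ = 0.996603.
East component: ΔE = −sin λ·ΔX + cos λ·ΔY = −(0.082358)(370) + (0.996603)(372) = 340.26 m.
1° of latitude spans 111000 m; at latitude φ, 1° of longitude spans that × cos φ = 55262.6 m, so Δλ = 340.26 / 55262.6 × 3600 = 22.166″.

Δλ = 22.2″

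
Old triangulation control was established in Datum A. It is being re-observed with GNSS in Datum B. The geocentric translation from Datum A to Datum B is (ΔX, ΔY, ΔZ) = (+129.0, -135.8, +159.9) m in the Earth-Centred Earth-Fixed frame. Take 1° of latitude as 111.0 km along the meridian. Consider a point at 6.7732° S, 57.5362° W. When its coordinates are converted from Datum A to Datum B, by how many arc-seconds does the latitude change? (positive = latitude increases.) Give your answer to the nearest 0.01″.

Δφ = 5.85″

sin φ = -0.117939, cos φ = 0.993021, sin λ = -0.843731, cos λ = 0.536767.
North component: ΔN = −sin φ cos λ·ΔX − sin φ sin λ·ΔY + cos φ·ΔZ = −(-0.117939)(0.536767)(129.0) − (-0.117939)(-0.843731)(-135.8) + (0.993021)(159.9) = 180.46 m.
1° of latitude spans 111000 m, so Δφ = 180.46 / 111000 × 3600 = 5.853″.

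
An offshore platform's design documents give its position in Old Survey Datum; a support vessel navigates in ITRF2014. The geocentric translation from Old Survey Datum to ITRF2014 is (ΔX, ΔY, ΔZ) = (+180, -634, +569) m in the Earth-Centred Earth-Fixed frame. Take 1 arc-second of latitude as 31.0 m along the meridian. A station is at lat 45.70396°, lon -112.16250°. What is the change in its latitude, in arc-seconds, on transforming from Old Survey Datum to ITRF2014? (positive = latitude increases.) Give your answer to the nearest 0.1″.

sin φ = 0.715741, cos φ = 0.698366, sin λ = -0.926118, cos λ = -0.377235.
North component: ΔN = −sin φ cos λ·ΔX − sin φ sin λ·ΔY + cos φ·ΔZ = −(0.715741)(-0.377235)(180) − (0.715741)(-0.926118)(-634) + (0.698366)(569) = 25.72 m.
1° of latitude spans 3600 × 31.00 = 111600 m, so Δφ = 25.72 / 111600 × 3600 = 0.830″.

Δφ = 0.8″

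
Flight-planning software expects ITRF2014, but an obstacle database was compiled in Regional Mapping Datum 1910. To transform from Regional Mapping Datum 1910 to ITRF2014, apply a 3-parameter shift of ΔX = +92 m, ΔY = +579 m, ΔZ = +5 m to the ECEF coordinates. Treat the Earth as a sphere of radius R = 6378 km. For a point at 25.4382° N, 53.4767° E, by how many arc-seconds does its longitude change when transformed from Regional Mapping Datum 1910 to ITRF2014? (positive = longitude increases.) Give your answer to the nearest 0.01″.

Δλ = 9.69″

sin φ = 0.429537, cos φ = 0.903049, sin λ = 0.803615, cos λ = 0.595150.
East component: ΔE = −sin λ·ΔX + cos λ·ΔY = −(0.803615)(92) + (0.595150)(579) = 270.66 m.
1° of latitude spans πR/180 = 111317 m; at latitude φ, 1° of longitude spans that × cos φ = 100524.8 m, so Δλ = 270.66 / 100524.8 × 3600 = 9.693″.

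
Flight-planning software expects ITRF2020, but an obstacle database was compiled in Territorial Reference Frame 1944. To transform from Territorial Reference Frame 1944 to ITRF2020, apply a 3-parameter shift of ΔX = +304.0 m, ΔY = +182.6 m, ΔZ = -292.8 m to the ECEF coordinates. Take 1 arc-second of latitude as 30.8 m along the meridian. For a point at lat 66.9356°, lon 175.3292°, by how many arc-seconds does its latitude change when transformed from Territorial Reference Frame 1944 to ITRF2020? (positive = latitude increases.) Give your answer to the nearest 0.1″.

Δφ = 4.9″

sin φ = 0.920065, cos φ = 0.391766, sin λ = 0.081431, cos λ = -0.996679.
North component: ΔN = −sin φ cos λ·ΔX − sin φ sin λ·ΔY + cos φ·ΔZ = −(0.920065)(-0.996679)(304.0) − (0.920065)(0.081431)(182.6) + (0.391766)(-292.8) = 150.38 m.
1° of latitude spans 3600 × 30.80 = 110880 m, so Δφ = 150.38 / 110880 × 3600 = 4.883″.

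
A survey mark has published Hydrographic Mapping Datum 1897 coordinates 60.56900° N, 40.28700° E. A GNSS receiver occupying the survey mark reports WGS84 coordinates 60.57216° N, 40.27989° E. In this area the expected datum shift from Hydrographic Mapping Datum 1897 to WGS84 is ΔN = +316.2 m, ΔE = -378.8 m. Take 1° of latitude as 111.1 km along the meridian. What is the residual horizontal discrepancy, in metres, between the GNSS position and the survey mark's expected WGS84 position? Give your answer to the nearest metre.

Observed coordinate differences: Δφ = +0.00316°, Δλ = -0.00711°.
Converting to metres (1° lat = 111100 m, cos φ = 0.491375): observed ΔN = 351.1 m, observed ΔE = -388.1 m.
Subtracting the expected shift leaves a residual of 351.1 − (316.2) = 34.9 m north and -388.1 − (-378.8) = -9.3 m east.
Residual distance = √(34.9² + (-9.3)²) = 36.1 m.

36 m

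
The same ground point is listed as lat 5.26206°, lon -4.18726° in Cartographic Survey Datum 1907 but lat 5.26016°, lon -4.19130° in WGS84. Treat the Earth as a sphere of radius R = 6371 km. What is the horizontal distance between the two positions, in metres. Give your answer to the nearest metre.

Δφ = 5.26016° − 5.26206° = -0.00190°; Δλ = -4.19130° − -4.18726° = -0.00404°.
1° along a meridian = πR/180 = 111195 m.
ΔN = Δφ × 111195 = -211.3 m; ΔE = Δλ × 111195 × cos(5.26206°) = -0.00404 × 111195 × 0.995786 = -447.3 m.
Distance = √(ΔE² + ΔN²) = √((-447.3)² + (-211.3)²) = 494.7 m.

495 m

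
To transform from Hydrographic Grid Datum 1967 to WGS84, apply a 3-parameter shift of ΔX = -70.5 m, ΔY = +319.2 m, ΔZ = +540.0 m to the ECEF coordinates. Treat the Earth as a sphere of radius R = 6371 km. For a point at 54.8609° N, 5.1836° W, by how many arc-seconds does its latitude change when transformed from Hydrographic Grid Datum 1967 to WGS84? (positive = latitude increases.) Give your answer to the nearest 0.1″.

Δφ = 12.7″

sin φ = 0.817757, cos φ = 0.575563, sin λ = -0.090348, cos λ = 0.995910.
North component: ΔN = −sin φ cos λ·ΔX − sin φ sin λ·ΔY + cos φ·ΔZ = −(0.817757)(0.995910)(-70.5) − (0.817757)(-0.090348)(319.2) + (0.575563)(540.0) = 391.80 m.
1° of latitude spans πR/180 = 111195 m, so Δφ = 391.80 / 111195 × 3600 = 12.685″.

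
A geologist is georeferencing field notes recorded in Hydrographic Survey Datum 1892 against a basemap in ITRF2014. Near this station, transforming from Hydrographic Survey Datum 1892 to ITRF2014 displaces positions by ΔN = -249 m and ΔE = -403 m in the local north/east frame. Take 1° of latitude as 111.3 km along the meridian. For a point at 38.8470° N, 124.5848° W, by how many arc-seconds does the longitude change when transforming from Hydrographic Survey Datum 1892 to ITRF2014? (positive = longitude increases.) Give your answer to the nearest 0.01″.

Δλ = -16.74″

At latitude 38.8470°, cos φ = 0.778824.
1° of longitude at this latitude = 111.3 × cos φ = 86.68 km, so Δλ = -403.0 / 86683.1 = -0.0046491° = -16.737″.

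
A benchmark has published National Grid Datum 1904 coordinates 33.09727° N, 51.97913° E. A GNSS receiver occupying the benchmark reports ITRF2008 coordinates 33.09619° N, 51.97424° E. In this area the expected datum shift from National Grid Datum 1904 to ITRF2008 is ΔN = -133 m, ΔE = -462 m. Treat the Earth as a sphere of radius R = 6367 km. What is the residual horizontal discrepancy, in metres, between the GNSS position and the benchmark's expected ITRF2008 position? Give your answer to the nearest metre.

15 m

Observed coordinate differences: Δφ = -0.00108°, Δλ = -0.00489°.
Converting to metres (1° lat = 111125 m, cos φ = 0.837745): observed ΔN = -120.0 m, observed ΔE = -455.2 m.
Subtracting the expected shift leaves a residual of -120.0 − (-133) = 13.0 m north and -455.2 − (-462) = 6.8 m east.
Residual distance = √(13.0² + 6.8²) = 14.6 m.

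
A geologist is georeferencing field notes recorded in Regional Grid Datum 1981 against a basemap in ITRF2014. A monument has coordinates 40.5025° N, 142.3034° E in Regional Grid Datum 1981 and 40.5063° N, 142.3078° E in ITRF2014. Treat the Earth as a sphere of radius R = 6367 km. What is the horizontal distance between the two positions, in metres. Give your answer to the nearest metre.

Δφ = 40.5063° − 40.5025° = +0.0038°; Δλ = 142.3078° − 142.3034° = +0.0044°.
1° along a meridian = πR/180 = 111125 m.
ΔN = Δφ × 111125 = 422.3 m; ΔE = Δλ × 111125 × cos(40.5025°) = +0.0044 × 111125 × 0.760378 = 371.8 m.
Distance = √(ΔE² + ΔN²) = √(371.8² + 422.3²) = 562.6 m.

563 m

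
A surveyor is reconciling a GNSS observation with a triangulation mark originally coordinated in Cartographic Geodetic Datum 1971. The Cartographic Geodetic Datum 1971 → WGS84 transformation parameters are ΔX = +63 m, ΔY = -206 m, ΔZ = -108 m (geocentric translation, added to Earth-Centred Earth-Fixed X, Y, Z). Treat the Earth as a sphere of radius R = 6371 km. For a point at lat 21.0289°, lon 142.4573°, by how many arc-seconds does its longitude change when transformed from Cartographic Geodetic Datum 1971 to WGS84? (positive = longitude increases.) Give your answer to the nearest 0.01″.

Δλ = 4.33″

sin φ = 0.358839, cos φ = 0.933400, sin λ = 0.609353, cos λ = -0.792899.
East component: ΔE = −sin λ·ΔX + cos λ·ΔY = −(0.609353)(63) + (-0.792899)(-206) = 124.95 m.
1° of latitude spans πR/180 = 111195 m; at latitude φ, 1° of longitude spans that × cos φ = 103789.3 m, so Δλ = 124.95 / 103789.3 × 3600 = 4.334″.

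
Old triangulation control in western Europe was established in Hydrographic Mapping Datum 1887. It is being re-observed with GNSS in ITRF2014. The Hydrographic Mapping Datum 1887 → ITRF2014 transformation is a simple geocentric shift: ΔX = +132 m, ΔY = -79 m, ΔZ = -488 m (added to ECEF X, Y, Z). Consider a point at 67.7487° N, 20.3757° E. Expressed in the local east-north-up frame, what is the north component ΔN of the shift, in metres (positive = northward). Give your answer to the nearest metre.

The local north axis is (−sin φ cos λ, −sin φ sin λ, cos φ), giving ΔN = -114.526 + 25.457 − 184.791 = -273.86 m.

ΔN = -274 m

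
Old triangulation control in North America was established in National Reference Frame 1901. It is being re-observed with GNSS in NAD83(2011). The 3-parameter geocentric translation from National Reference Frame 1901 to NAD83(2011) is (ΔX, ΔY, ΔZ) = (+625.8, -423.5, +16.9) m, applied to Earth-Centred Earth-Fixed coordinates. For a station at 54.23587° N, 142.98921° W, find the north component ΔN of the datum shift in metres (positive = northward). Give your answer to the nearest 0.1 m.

ΔN = 208.5 m

At φ = 54.23587°, λ = -142.98921°: sin φ = 0.811430, cos φ = 0.584450, sin λ = -0.601965, cos λ = -0.798522.
ΔN = −sin φ cos λ·ΔX − sin φ sin λ·ΔY + cos φ·ΔZ = −(0.811430)(-0.798522)(625.8) − (0.811430)(-0.601965)(-423.5) + (0.584450)(16.9) = 208.50 m.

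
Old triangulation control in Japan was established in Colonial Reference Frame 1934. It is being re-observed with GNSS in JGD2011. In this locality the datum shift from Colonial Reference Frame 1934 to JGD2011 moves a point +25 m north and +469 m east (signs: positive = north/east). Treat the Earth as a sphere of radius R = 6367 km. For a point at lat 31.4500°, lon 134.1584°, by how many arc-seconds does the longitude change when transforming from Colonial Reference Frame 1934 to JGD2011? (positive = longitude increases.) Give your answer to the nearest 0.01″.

Δλ = 17.81″

At latitude 31.4500°, cos φ = 0.853096.
One radian of longitude at latitude φ spans R cos φ, so Δλ = ΔE / (R cos φ) = 469.0 / (6367000 × 0.853096) = 8.6346e-05 rad = 17.810″.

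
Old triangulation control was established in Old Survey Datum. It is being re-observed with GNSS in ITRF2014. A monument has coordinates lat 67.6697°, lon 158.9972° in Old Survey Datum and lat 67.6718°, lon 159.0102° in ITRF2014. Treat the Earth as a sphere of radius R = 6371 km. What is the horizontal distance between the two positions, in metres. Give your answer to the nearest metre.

Δφ = 67.6718° − 67.6697° = +0.0021°; Δλ = 159.0102° − 158.9972° = +0.0130°.
1° along a meridian = πR/180 = 111195 m.
ΔN = Δφ × 111195 = 233.5 m; ΔE = Δλ × 111195 × cos(67.6697°) = +0.0130 × 111195 × 0.379945 = 549.2 m.
Distance = √(ΔE² + ΔN²) = √(549.2² + 233.5²) = 596.8 m.

597 m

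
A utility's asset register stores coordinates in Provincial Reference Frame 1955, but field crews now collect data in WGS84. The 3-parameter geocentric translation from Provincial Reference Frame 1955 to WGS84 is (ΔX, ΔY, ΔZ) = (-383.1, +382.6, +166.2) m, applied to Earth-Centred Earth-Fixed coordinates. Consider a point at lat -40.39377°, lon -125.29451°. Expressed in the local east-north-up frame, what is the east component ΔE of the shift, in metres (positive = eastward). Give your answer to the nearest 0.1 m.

ΔE = -533.7 m

At φ = -40.39377°, λ = -125.29451°: sin φ = -0.648037, cos φ = 0.761609, sin λ = -0.816193, cos λ = -0.577779.
ΔE = −sin λ·ΔX + cos λ·ΔY = −(-0.816193)·(-383.1) + (-0.577779)·(382.6) = -533.74 m.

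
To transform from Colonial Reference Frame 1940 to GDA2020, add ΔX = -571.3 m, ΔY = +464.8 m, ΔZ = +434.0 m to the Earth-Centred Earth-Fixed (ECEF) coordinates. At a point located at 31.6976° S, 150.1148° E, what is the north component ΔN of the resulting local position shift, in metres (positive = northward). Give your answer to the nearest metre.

At φ = -31.6976°, λ = 150.1148°: sin φ = -0.525436, cos φ = 0.850833, sin λ = 0.498264, cos λ = -0.867025.
ΔN = −sin φ cos λ·ΔX − sin φ sin λ·ΔY + cos φ·ΔZ = −(-0.525436)(-0.867025)(-571.3) − (-0.525436)(0.498264)(464.8) + (0.850833)(434.0) = 751.21 m.

ΔN = 751 m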